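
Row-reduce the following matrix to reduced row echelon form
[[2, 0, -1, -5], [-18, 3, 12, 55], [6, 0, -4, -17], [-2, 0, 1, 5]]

[[1, 0, 0, -3/2], [0, 1, 0, 4/3], [0, 0, 1, 2], [0, 0, 0, 0]]

ρ1 -> 1/2·ρ1
  [   1  0  -1/2  -5/2 ]
  [ -18  3    12    55 ]
  [   6  0    -4   -17 ]
  [  -2  0     1     5 ]
ρ2 -> ρ2 + 18·ρ1
  [  1  0  -1/2  -5/2 ]
  [  0  3     3    10 ]
  [  6  0    -4   -17 ]
  [ -2  0     1     5 ]
ρ3 -> ρ3 − 6·ρ1
  [  1  0  -1/2  -5/2 ]
  [  0  3     3    10 ]
  [  0  0    -1    -2 ]
  [ -2  0     1     5 ]
ρ4 -> ρ4 + 2·ρ1
  [ 1  0  -1/2  -5/2 ]
  [ 0  3     3    10 ]
  [ 0  0    -1    -2 ]
  [ 0  0     0     0 ]
ρ2 -> 1/3·ρ2
  [ 1  0  -1/2  -5/2 ]
  [ 0  1     1  10/3 ]
  [ 0  0    -1    -2 ]
  [ 0  0     0     0 ]
ρ3 -> -1·ρ3
  [ 1  0  -1/2  -5/2 ]
  [ 0  1     1  10/3 ]
  [ 0  0     1     2 ]
  [ 0  0     0     0 ]
ρ2 -> ρ2 − ρ3
  [ 1  0  -1/2  -5/2 ]
  [ 0  1     0   4/3 ]
  [ 0  0     1     2 ]
  [ 0  0     0     0 ]
ρ1 -> ρ1 + 1/2·ρ3
  [ 1  0  0  -3/2 ]
  [ 0  1  0   4/3 ]
  [ 0  0  1     2 ]
  [ 0  0  0     0 ]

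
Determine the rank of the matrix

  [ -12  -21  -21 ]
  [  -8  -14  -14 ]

rank = 1

r1 -> -1/12·r1
  [  1  7/4  7/4 ]
  [ -8  -14  -14 ]
r2 -> r2 + 8·r1
  [ 1  7/4  7/4 ]
  [ 0    0    0 ]
The reduced form has 1 nonzero row.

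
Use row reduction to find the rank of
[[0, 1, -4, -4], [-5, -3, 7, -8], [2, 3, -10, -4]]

R1 <-> R2
R1 ← -1/5·R1
R3 ← R3 − 2·R1
R3 ← R3 − 9/5·R2
R1 ← R1 − 3/5·R2
The reduced form has 2 nonzero rows.

rank = 2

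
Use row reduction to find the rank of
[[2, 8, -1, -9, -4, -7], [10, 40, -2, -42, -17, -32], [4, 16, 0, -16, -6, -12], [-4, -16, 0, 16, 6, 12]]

rank = 2

R1 → 1/2·R1
  [  1    4  -1/2  -9/2   -2  -7/2 ]
  [ 10   40    -2   -42  -17   -32 ]
  [  4   16     0   -16   -6   -12 ]
  [ -4  -16     0    16    6    12 ]
R2 → R2 − 10·R1
  [  1    4  -1/2  -9/2  -2  -7/2 ]
  [  0    0     3     3   3     3 ]
  [  4   16     0   -16  -6   -12 ]
  [ -4  -16     0    16   6    12 ]
R3 → R3 − 4·R1
  [  1    4  -1/2  -9/2  -2  -7/2 ]
  [  0    0     3     3   3     3 ]
  [  0    0     2     2   2     2 ]
  [ -4  -16     0    16   6    12 ]
R4 → R4 + 4·R1
  [ 1  4  -1/2  -9/2  -2  -7/2 ]
  [ 0  0     3     3   3     3 ]
  [ 0  0     2     2   2     2 ]
  [ 0  0    -2    -2  -2    -2 ]
R2 → 1/3·R2
  [ 1  4  -1/2  -9/2  -2  -7/2 ]
  [ 0  0     1     1   1     1 ]
  [ 0  0     2     2   2     2 ]
  [ 0  0    -2    -2  -2    -2 ]
R3 → R3 − 2·R2
  [ 1  4  -1/2  -9/2  -2  -7/2 ]
  [ 0  0     1     1   1     1 ]
  [ 0  0     0     0   0     0 ]
  [ 0  0    -2    -2  -2    -2 ]
R4 → R4 + 2·R2
  [ 1  4  -1/2  -9/2  -2  -7/2 ]
  [ 0  0     1     1   1     1 ]
  [ 0  0     0     0   0     0 ]
  [ 0  0     0     0   0     0 ]
R1 → R1 + 1/2·R2
  [ 1  4  0  -4  -3/2  -3 ]
  [ 0  0  1   1     1   1 ]
  [ 0  0  0   0     0   0 ]
  [ 0  0  0   0     0   0 ]
The reduced form has 2 nonzero rows.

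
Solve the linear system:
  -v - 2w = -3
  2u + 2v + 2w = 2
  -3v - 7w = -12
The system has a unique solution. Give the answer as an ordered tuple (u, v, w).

(1, -3, 3)

Form the augmented matrix and row-reduce:
  [ 0  -1  -2  |   -3 ]
  [ 2   2   2  |    2 ]
  [ 0  -3  -7  |  -12 ]
Swap r1 and r2.
  [ 2   2   2  |    2 ]
  [ 0  -1  -2  |   -3 ]
  [ 0  -3  -7  |  -12 ]
Multiply r1 by 1/2.
  [ 1   1   1  |    1 ]
  [ 0  -1  -2  |   -3 ]
  [ 0  -3  -7  |  -12 ]
Multiply r2 by -1.
  [ 1   1   1  |    1 ]
  [ 0   1   2  |    3 ]
  [ 0  -3  -7  |  -12 ]
Add 3 times r2 to r3.
  [ 1  1   1  |   1 ]
  [ 0  1   2  |   3 ]
  [ 0  0  -1  |  -3 ]
Multiply r3 by -1.
  [ 1  1  1  |  1 ]
  [ 0  1  2  |  3 ]
  [ 0  0  1  |  3 ]
Subtract 2 times r3 from r2.
  [ 1  1  1  |   1 ]
  [ 0  1  0  |  -3 ]
  [ 0  0  1  |   3 ]
Subtract r3 from r1.
  [ 1  1  0  |  -2 ]
  [ 0  1  0  |  -3 ]
  [ 0  0  1  |   3 ]
Subtract r2 from r1.
  [ 1  0  0  |   1 ]
  [ 0  1  0  |  -3 ]
  [ 0  0  1  |   3 ]
Reading off the last column: u = 1, v = -3, w = 3.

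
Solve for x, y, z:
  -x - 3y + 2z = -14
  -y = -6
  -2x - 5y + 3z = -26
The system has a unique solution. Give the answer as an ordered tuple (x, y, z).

Form the augmented matrix and row-reduce:
  [ -1  -3  2  |  -14 ]
  [  0  -1  0  |   -6 ]
  [ -2  -5  3  |  -26 ]
R1 ← -1·R1
  [  1   3  -2  |   14 ]
  [  0  -1   0  |   -6 ]
  [ -2  -5   3  |  -26 ]
R3 ← R3 + 2·R1
  [ 1   3  -2  |  14 ]
  [ 0  -1   0  |  -6 ]
  [ 0   1  -1  |   2 ]
R2 ← -1·R2
  [ 1  3  -2  |  14 ]
  [ 0  1   0  |   6 ]
  [ 0  1  -1  |   2 ]
R3 ← R3 − R2
  [ 1  3  -2  |  14 ]
  [ 0  1   0  |   6 ]
  [ 0  0  -1  |  -4 ]
R3 ← -1·R3
  [ 1  3  -2  |  14 ]
  [ 0  1   0  |   6 ]
  [ 0  0   1  |   4 ]
R1 ← R1 + 2·R3
  [ 1  3  0  |  22 ]
  [ 0  1  0  |   6 ]
  [ 0  0  1  |   4 ]
R1 ← R1 − 3·R2
  [ 1  0  0  |  4 ]
  [ 0  1  0  |  6 ]
  [ 0  0  1  |  4 ]
Reading off the last column: x = 4, y = 6, z = 4.

(4, 6, 4)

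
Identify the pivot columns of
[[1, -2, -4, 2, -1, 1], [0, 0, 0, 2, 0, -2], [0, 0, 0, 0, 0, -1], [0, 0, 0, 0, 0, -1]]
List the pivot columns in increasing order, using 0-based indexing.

0, 3, 5

r2 → 1/2·r2
  [ 1  -2  -4  2  -1   1 ]
  [ 0   0   0  1   0  -1 ]
  [ 0   0   0  0   0  -1 ]
  [ 0   0   0  0   0  -1 ]
r3 → -1·r3
  [ 1  -2  -4  2  -1   1 ]
  [ 0   0   0  1   0  -1 ]
  [ 0   0   0  0   0   1 ]
  [ 0   0   0  0   0  -1 ]
r4 → r4 + r3
  [ 1  -2  -4  2  -1   1 ]
  [ 0   0   0  1   0  -1 ]
  [ 0   0   0  0   0   1 ]
  [ 0   0   0  0   0   0 ]
r2 → r2 + r3
  [ 1  -2  -4  2  -1  1 ]
  [ 0   0   0  1   0  0 ]
  [ 0   0   0  0   0  1 ]
  [ 0   0   0  0   0  0 ]
r1 → r1 − r3
  [ 1  -2  -4  2  -1  0 ]
  [ 0   0   0  1   0  0 ]
  [ 0   0   0  0   0  1 ]
  [ 0   0   0  0   0  0 ]
r1 → r1 − 2·r2
  [ 1  -2  -4  0  -1  0 ]
  [ 0   0   0  1   0  0 ]
  [ 0   0   0  0   0  1 ]
  [ 0   0   0  0   0  0 ]
Pivot columns are the columns containing a leading 1.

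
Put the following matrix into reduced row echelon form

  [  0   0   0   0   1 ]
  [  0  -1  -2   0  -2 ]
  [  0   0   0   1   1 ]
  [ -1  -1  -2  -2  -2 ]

[[1, 0, 0, 0, 0], [0, 1, 2, 0, 0], [0, 0, 0, 1, 0], [0, 0, 0, 0, 1]]

R1 <=> R4
  [ -1  -1  -2  -2  -2 ]
  [  0  -1  -2   0  -2 ]
  [  0   0   0   1   1 ]
  [  0   0   0   0   1 ]
R1 -> -1·R1
  [ 1   1   2  2   2 ]
  [ 0  -1  -2  0  -2 ]
  [ 0   0   0  1   1 ]
  [ 0   0   0  0   1 ]
R2 -> -1·R2
  [ 1  1  2  2  2 ]
  [ 0  1  2  0  2 ]
  [ 0  0  0  1  1 ]
  [ 0  0  0  0  1 ]
R3 -> R3 − R4
  [ 1  1  2  2  2 ]
  [ 0  1  2  0  2 ]
  [ 0  0  0  1  0 ]
  [ 0  0  0  0  1 ]
R2 -> R2 − 2·R4
  [ 1  1  2  2  2 ]
  [ 0  1  2  0  0 ]
  [ 0  0  0  1  0 ]
  [ 0  0  0  0  1 ]
R1 -> R1 − 2·R4
  [ 1  1  2  2  0 ]
  [ 0  1  2  0  0 ]
  [ 0  0  0  1  0 ]
  [ 0  0  0  0  1 ]
R1 -> R1 − 2·R3
  [ 1  1  2  0  0 ]
  [ 0  1  2  0  0 ]
  [ 0  0  0  1  0 ]
  [ 0  0  0  0  1 ]
R1 -> R1 − R2
  [ 1  0  0  0  0 ]
  [ 0  1  2  0  0 ]
  [ 0  0  0  1  0 ]
  [ 0  0  0  0  1 ]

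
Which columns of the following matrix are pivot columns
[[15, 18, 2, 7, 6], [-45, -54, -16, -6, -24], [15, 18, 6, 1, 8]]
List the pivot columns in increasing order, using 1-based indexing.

1, 3, 5

ρ1 := 1/15·ρ1
ρ2 := ρ2 + 45·ρ1
ρ3 := ρ3 − 15·ρ1
ρ2 := -1/10·ρ2
ρ3 := ρ3 − 4·ρ2
ρ3 := -5/2·ρ3
ρ2 := ρ2 − 3/5·ρ3
ρ1 := ρ1 − 2/5·ρ3
ρ1 := ρ1 − 2/15·ρ2
Pivot columns are the columns containing a leading 1.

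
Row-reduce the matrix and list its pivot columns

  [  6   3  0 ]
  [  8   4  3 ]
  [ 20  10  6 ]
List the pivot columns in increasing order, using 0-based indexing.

0, 2

r1 := 1/6·r1
  [  1  1/2  0 ]
  [  8    4  3 ]
  [ 20   10  6 ]
r2 := r2 − 8·r1
  [  1  1/2  0 ]
  [  0    0  3 ]
  [ 20   10  6 ]
r3 := r3 − 20·r1
  [ 1  1/2  0 ]
  [ 0    0  3 ]
  [ 0    0  6 ]
r2 := 1/3·r2
  [ 1  1/2  0 ]
  [ 0    0  1 ]
  [ 0    0  6 ]
r3 := r3 − 6·r2
  [ 1  1/2  0 ]
  [ 0    0  1 ]
  [ 0    0  0 ]
Pivot columns are the columns containing a leading 1.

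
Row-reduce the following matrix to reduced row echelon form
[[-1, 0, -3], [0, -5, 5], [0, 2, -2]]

Multiply r1 by -1.
  [ 1   0   3 ]
  [ 0  -5   5 ]
  [ 0   2  -2 ]
Multiply r2 by -1/5.
  [ 1  0   3 ]
  [ 0  1  -1 ]
  [ 0  2  -2 ]
Subtract 2 times r2 from r3.
  [ 1  0   3 ]
  [ 0  1  -1 ]
  [ 0  0   0 ]

[[1, 0, 3], [0, 1, -1], [0, 0, 0]]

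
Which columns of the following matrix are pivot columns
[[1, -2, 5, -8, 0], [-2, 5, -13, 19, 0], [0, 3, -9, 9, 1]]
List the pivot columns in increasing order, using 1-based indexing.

1, 2, 5

Add 2 times ρ1 to ρ2.
  [ 1  -2   5  -8  0 ]
  [ 0   1  -3   3  0 ]
  [ 0   3  -9   9  1 ]
Subtract 3 times ρ2 from ρ3.
  [ 1  -2   5  -8  0 ]
  [ 0   1  -3   3  0 ]
  [ 0   0   0   0  1 ]
Add 2 times ρ2 to ρ1.
  [ 1  0  -1  -2  0 ]
  [ 0  1  -3   3  0 ]
  [ 0  0   0   0  1 ]
Pivot columns are the columns containing a leading 1.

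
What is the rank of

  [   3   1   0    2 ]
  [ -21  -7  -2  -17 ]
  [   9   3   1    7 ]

rank = 3

Multiply r1 by 1/3.
Add 21 times r1 to r2.
Subtract 9 times r1 from r3.
Multiply r2 by -1/2.
Subtract r2 from r3.
Multiply r3 by -2.
Subtract 3/2 times r3 from r2.
Subtract 2/3 times r3 from r1.
The reduced form has 3 nonzero rows.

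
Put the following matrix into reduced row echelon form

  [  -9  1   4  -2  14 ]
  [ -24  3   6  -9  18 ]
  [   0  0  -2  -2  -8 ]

R1 ← -1/9·R1
  [   1  -1/9  -4/9  2/9  -14/9 ]
  [ -24     3     6   -9     18 ]
  [   0     0    -2   -2     -8 ]
R2 ← R2 + 24·R1
  [ 1  -1/9   -4/9    2/9  -14/9 ]
  [ 0   1/3  -14/3  -11/3  -58/3 ]
  [ 0     0     -2     -2     -8 ]
R2 ← 3·R2
  [ 1  -1/9  -4/9  2/9  -14/9 ]
  [ 0     1   -14  -11    -58 ]
  [ 0     0    -2   -2     -8 ]
R3 ← -1/2·R3
  [ 1  -1/9  -4/9  2/9  -14/9 ]
  [ 0     1   -14  -11    -58 ]
  [ 0     0     1    1      4 ]
R2 ← R2 + 14·R3
  [ 1  -1/9  -4/9  2/9  -14/9 ]
  [ 0     1     0    3     -2 ]
  [ 0     0     1    1      4 ]
R1 ← R1 + 4/9·R3
  [ 1  -1/9  0  2/3  2/9 ]
  [ 0     1  0    3   -2 ]
  [ 0     0  1    1    4 ]
R1 ← R1 + 1/9·R2
  [ 1  0  0  1   0 ]
  [ 0  1  0  3  -2 ]
  [ 0  0  1  1   4 ]

[[1, 0, 0, 1, 0], [0, 1, 0, 3, -2], [0, 0, 1, 1, 4]]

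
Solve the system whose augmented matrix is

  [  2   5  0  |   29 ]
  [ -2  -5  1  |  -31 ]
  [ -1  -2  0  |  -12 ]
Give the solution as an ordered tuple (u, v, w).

(2, 5, -2)

r1 ← 1/2·r1
r2 ← r2 + 2·r1
r3 ← r3 + r1
r2 ↔ r3
r2 ← 2·r2
r1 ← r1 − 5/2·r2
Reading off the last column: u = 2, v = 5, w = -2.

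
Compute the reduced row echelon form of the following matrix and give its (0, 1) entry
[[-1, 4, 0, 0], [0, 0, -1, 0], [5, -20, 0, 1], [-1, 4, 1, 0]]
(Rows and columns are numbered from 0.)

r1 ← -1·r1
r3 ← r3 − 5·r1
r4 ← r4 + r1
r2 ← -1·r2
r4 ← r4 − r2

-4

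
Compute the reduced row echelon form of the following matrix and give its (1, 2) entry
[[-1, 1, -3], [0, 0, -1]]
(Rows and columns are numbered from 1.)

r1 := -1·r1
  [ 1  -1   3 ]
  [ 0   0  -1 ]
r2 := -1·r2
  [ 1  -1  3 ]
  [ 0   0  1 ]
r1 := r1 − 3·r2
  [ 1  -1  0 ]
  [ 0   0  1 ]

-1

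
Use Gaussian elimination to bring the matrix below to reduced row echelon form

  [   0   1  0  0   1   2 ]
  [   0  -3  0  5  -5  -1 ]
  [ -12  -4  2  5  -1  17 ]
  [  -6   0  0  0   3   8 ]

[[1, 0, 0, 0, -1/2, -4/3], [0, 1, 0, 0, 1, 2], [0, 0, 1, 0, -1/2, 2], [0, 0, 0, 1, -2/5, 1]]

R1 <=> R3
  [ -12  -4  2  5  -1  17 ]
  [   0  -3  0  5  -5  -1 ]
  [   0   1  0  0   1   2 ]
  [  -6   0  0  0   3   8 ]
R1 := -1/12·R1
  [  1  1/3  -1/6  -5/12  1/12  -17/12 ]
  [  0   -3     0      5    -5      -1 ]
  [  0    1     0      0     1       2 ]
  [ -6    0     0      0     3       8 ]
R4 := R4 + 6·R1
  [ 1  1/3  -1/6  -5/12  1/12  -17/12 ]
  [ 0   -3     0      5    -5      -1 ]
  [ 0    1     0      0     1       2 ]
  [ 0    2    -1   -5/2   7/2    -1/2 ]
R2 := -1/3·R2
  [ 1  1/3  -1/6  -5/12  1/12  -17/12 ]
  [ 0    1     0   -5/3   5/3     1/3 ]
  [ 0    1     0      0     1       2 ]
  [ 0    2    -1   -5/2   7/2    -1/2 ]
R3 := R3 − R2
  [ 1  1/3  -1/6  -5/12  1/12  -17/12 ]
  [ 0    1     0   -5/3   5/3     1/3 ]
  [ 0    0     0    5/3  -2/3     5/3 ]
  [ 0    2    -1   -5/2   7/2    -1/2 ]
R4 := R4 − 2·R2
  [ 1  1/3  -1/6  -5/12  1/12  -17/12 ]
  [ 0    1     0   -5/3   5/3     1/3 ]
  [ 0    0     0    5/3  -2/3     5/3 ]
  [ 0    0    -1    5/6   1/6    -7/6 ]
R3 <=> R4
  [ 1  1/3  -1/6  -5/12  1/12  -17/12 ]
  [ 0    1     0   -5/3   5/3     1/3 ]
  [ 0    0    -1    5/6   1/6    -7/6 ]
  [ 0    0     0    5/3  -2/3     5/3 ]
R3 := -1·R3
  [ 1  1/3  -1/6  -5/12  1/12  -17/12 ]
  [ 0    1     0   -5/3   5/3     1/3 ]
  [ 0    0     1   -5/6  -1/6     7/6 ]
  [ 0    0     0    5/3  -2/3     5/3 ]
R4 := 3/5·R4
  [ 1  1/3  -1/6  -5/12  1/12  -17/12 ]
  [ 0    1     0   -5/3   5/3     1/3 ]
  [ 0    0     1   -5/6  -1/6     7/6 ]
  [ 0    0     0      1  -2/5       1 ]
R3 := R3 + 5/6·R4
  [ 1  1/3  -1/6  -5/12  1/12  -17/12 ]
  [ 0    1     0   -5/3   5/3     1/3 ]
  [ 0    0     1      0  -1/2       2 ]
  [ 0    0     0      1  -2/5       1 ]
R2 := R2 + 5/3·R4
  [ 1  1/3  -1/6  -5/12  1/12  -17/12 ]
  [ 0    1     0      0     1       2 ]
  [ 0    0     1      0  -1/2       2 ]
  [ 0    0     0      1  -2/5       1 ]
R1 := R1 + 5/12·R4
  [ 1  1/3  -1/6  0  -1/12  -1 ]
  [ 0    1     0  0      1   2 ]
  [ 0    0     1  0   -1/2   2 ]
  [ 0    0     0  1   -2/5   1 ]
R1 := R1 + 1/6·R3
  [ 1  1/3  0  0  -1/6  -2/3 ]
  [ 0    1  0  0     1     2 ]
  [ 0    0  1  0  -1/2     2 ]
  [ 0    0  0  1  -2/5     1 ]
R1 := R1 − 1/3·R2
  [ 1  0  0  0  -1/2  -4/3 ]
  [ 0  1  0  0     1     2 ]
  [ 0  0  1  0  -1/2     2 ]
  [ 0  0  0  1  -2/5     1 ]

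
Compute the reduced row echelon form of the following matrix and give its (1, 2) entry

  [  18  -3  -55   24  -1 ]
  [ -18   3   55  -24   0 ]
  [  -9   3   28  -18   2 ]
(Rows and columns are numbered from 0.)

1/3

R1 → 1/18·R1
  [   1  -1/6  -55/18  4/3  -1/18 ]
  [ -18     3      55  -24      0 ]
  [  -9     3      28  -18      2 ]
R2 → R2 + 18·R1
  [  1  -1/6  -55/18  4/3  -1/18 ]
  [  0     0       0    0     -1 ]
  [ -9     3      28  -18      2 ]
R3 → R3 + 9·R1
  [ 1  -1/6  -55/18  4/3  -1/18 ]
  [ 0     0       0    0     -1 ]
  [ 0   3/2     1/2   -6    3/2 ]
R2 <=> R3
  [ 1  -1/6  -55/18  4/3  -1/18 ]
  [ 0   3/2     1/2   -6    3/2 ]
  [ 0     0       0    0     -1 ]
R2 → 2/3·R2
  [ 1  -1/6  -55/18  4/3  -1/18 ]
  [ 0     1     1/3   -4      1 ]
  [ 0     0       0    0     -1 ]
R3 → -1·R3
  [ 1  -1/6  -55/18  4/3  -1/18 ]
  [ 0     1     1/3   -4      1 ]
  [ 0     0       0    0      1 ]
R2 → R2 − R3
  [ 1  -1/6  -55/18  4/3  -1/18 ]
  [ 0     1     1/3   -4      0 ]
  [ 0     0       0    0      1 ]
R1 → R1 + 1/18·R3
  [ 1  -1/6  -55/18  4/3  0 ]
  [ 0     1     1/3   -4  0 ]
  [ 0     0       0    0  1 ]
R1 → R1 + 1/6·R2
  [ 1  0   -3  2/3  0 ]
  [ 0  1  1/3   -4  0 ]
  [ 0  0    0    0  1 ]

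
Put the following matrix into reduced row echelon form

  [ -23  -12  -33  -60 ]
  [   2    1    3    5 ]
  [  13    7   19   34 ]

[[1, 0, 0, 3], [0, 1, 0, 2], [0, 0, 1, -1]]

R1 -> -1/23·R1
  [  1  12/23  33/23  60/23 ]
  [  2      1      3      5 ]
  [ 13      7     19     34 ]
R2 -> R2 − 2·R1
  [  1  12/23  33/23  60/23 ]
  [  0  -1/23   3/23  -5/23 ]
  [ 13      7     19     34 ]
R3 -> R3 − 13·R1
  [ 1  12/23  33/23  60/23 ]
  [ 0  -1/23   3/23  -5/23 ]
  [ 0   5/23   8/23   2/23 ]
R2 -> -23·R2
  [ 1  12/23  33/23  60/23 ]
  [ 0      1     -3      5 ]
  [ 0   5/23   8/23   2/23 ]
R3 -> R3 − 5/23·R2
  [ 1  12/23  33/23  60/23 ]
  [ 0      1     -3      5 ]
  [ 0      0      1     -1 ]
R2 -> R2 + 3·R3
  [ 1  12/23  33/23  60/23 ]
  [ 0      1      0      2 ]
  [ 0      0      1     -1 ]
R1 -> R1 − 33/23·R3
  [ 1  12/23  0  93/23 ]
  [ 0      1  0      2 ]
  [ 0      0  1     -1 ]
R1 -> R1 − 12/23·R2
  [ 1  0  0   3 ]
  [ 0  1  0   2 ]
  [ 0  0  1  -1 ]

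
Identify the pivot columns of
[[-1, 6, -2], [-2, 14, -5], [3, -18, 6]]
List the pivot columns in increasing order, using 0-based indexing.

ρ1 -> -1·ρ1
  [  1   -6   2 ]
  [ -2   14  -5 ]
  [  3  -18   6 ]
ρ2 -> ρ2 + 2·ρ1
  [ 1   -6   2 ]
  [ 0    2  -1 ]
  [ 3  -18   6 ]
ρ3 -> ρ3 − 3·ρ1
  [ 1  -6   2 ]
  [ 0   2  -1 ]
  [ 0   0   0 ]
ρ2 -> 1/2·ρ2
  [ 1  -6     2 ]
  [ 0   1  -1/2 ]
  [ 0   0     0 ]
ρ1 -> ρ1 + 6·ρ2
  [ 1  0    -1 ]
  [ 0  1  -1/2 ]
  [ 0  0     0 ]
Pivot columns are the columns containing a leading 1.

0, 1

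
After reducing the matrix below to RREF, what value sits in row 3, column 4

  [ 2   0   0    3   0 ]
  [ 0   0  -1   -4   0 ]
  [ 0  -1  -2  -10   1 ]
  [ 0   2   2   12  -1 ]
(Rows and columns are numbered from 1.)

4

R1 ← 1/2·R1
  [ 1   0   0  3/2   0 ]
  [ 0   0  -1   -4   0 ]
  [ 0  -1  -2  -10   1 ]
  [ 0   2   2   12  -1 ]
R2 ↔ R3
  [ 1   0   0  3/2   0 ]
  [ 0  -1  -2  -10   1 ]
  [ 0   0  -1   -4   0 ]
  [ 0   2   2   12  -1 ]
R2 ← -1·R2
  [ 1  0   0  3/2   0 ]
  [ 0  1   2   10  -1 ]
  [ 0  0  -1   -4   0 ]
  [ 0  2   2   12  -1 ]
R4 ← R4 − 2·R2
  [ 1  0   0  3/2   0 ]
  [ 0  1   2   10  -1 ]
  [ 0  0  -1   -4   0 ]
  [ 0  0  -2   -8   1 ]
R3 ← -1·R3
  [ 1  0   0  3/2   0 ]
  [ 0  1   2   10  -1 ]
  [ 0  0   1    4   0 ]
  [ 0  0  -2   -8   1 ]
R4 ← R4 + 2·R3
  [ 1  0  0  3/2   0 ]
  [ 0  1  2   10  -1 ]
  [ 0  0  1    4   0 ]
  [ 0  0  0    0   1 ]
R2 ← R2 + R4
  [ 1  0  0  3/2  0 ]
  [ 0  1  2   10  0 ]
  [ 0  0  1    4  0 ]
  [ 0  0  0    0  1 ]
R2 ← R2 − 2·R3
  [ 1  0  0  3/2  0 ]
  [ 0  1  0    2  0 ]
  [ 0  0  1    4  0 ]
  [ 0  0  0    0  1 ]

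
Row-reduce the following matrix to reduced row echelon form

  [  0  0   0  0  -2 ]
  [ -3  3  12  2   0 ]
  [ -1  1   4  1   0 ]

[[1, -1, -4, 0, 0], [0, 0, 0, 1, 0], [0, 0, 0, 0, 1]]

Swap R1 and R2.
Multiply R1 by -1/3.
Add R1 to R3.
Swap R2 and R3.
Multiply R2 by 3.
Multiply R3 by -1/2.
Add 2/3 times R2 to R1.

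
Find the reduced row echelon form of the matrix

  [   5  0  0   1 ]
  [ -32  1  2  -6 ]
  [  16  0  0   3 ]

R1 ← 1/5·R1
R2 ← R2 + 32·R1
R3 ← R3 − 16·R1
R3 ← -5·R3
R2 ← R2 − 2/5·R3
R1 ← R1 − 1/5·R3

[[1, 0, 0, 0], [0, 1, 2, 0], [0, 0, 0, 1]]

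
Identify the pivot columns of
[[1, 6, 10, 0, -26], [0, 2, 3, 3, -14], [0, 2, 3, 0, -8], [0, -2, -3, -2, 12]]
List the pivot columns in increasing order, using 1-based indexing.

Multiply R2 by 1/2.
  [ 1   6   10    0  -26 ]
  [ 0   1  3/2  3/2   -7 ]
  [ 0   2    3    0   -8 ]
  [ 0  -2   -3   -2   12 ]
Subtract 2 times R2 from R3.
  [ 1   6   10    0  -26 ]
  [ 0   1  3/2  3/2   -7 ]
  [ 0   0    0   -3    6 ]
  [ 0  -2   -3   -2   12 ]
Add 2 times R2 to R4.
  [ 1  6   10    0  -26 ]
  [ 0  1  3/2  3/2   -7 ]
  [ 0  0    0   -3    6 ]
  [ 0  0    0    1   -2 ]
Multiply R3 by -1/3.
  [ 1  6   10    0  -26 ]
  [ 0  1  3/2  3/2   -7 ]
  [ 0  0    0    1   -2 ]
  [ 0  0    0    1   -2 ]
Subtract R3 from R4.
  [ 1  6   10    0  -26 ]
  [ 0  1  3/2  3/2   -7 ]
  [ 0  0    0    1   -2 ]
  [ 0  0    0    0    0 ]
Subtract 3/2 times R3 from R2.
  [ 1  6   10  0  -26 ]
  [ 0  1  3/2  0   -4 ]
  [ 0  0    0  1   -2 ]
  [ 0  0    0  0    0 ]
Subtract 6 times R2 from R1.
  [ 1  0    1  0  -2 ]
  [ 0  1  3/2  0  -4 ]
  [ 0  0    0  1  -2 ]
  [ 0  0    0  0   0 ]
Pivot columns are the columns containing a leading 1.

1, 2, 4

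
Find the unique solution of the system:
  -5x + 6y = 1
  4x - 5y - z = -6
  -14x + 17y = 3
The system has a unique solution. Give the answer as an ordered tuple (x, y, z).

Form the augmented matrix and row-reduce:
  [  -5   6   0  |   1 ]
  [   4  -5  -1  |  -6 ]
  [ -14  17   0  |   3 ]
r1 -> -1/5·r1
  [   1  -6/5   0  |  -1/5 ]
  [   4    -5  -1  |    -6 ]
  [ -14    17   0  |     3 ]
r2 -> r2 − 4·r1
  [   1  -6/5   0  |   -1/5 ]
  [   0  -1/5  -1  |  -26/5 ]
  [ -14    17   0  |      3 ]
r3 -> r3 + 14·r1
  [ 1  -6/5   0  |   -1/5 ]
  [ 0  -1/5  -1  |  -26/5 ]
  [ 0   1/5   0  |    1/5 ]
r2 -> -5·r2
  [ 1  -6/5  0  |  -1/5 ]
  [ 0     1  5  |    26 ]
  [ 0   1/5  0  |   1/5 ]
r3 -> r3 − 1/5·r2
  [ 1  -6/5   0  |  -1/5 ]
  [ 0     1   5  |    26 ]
  [ 0     0  -1  |    -5 ]
r3 -> -1·r3
  [ 1  -6/5  0  |  -1/5 ]
  [ 0     1  5  |    26 ]
  [ 0     0  1  |     5 ]
r2 -> r2 − 5·r3
  [ 1  -6/5  0  |  -1/5 ]
  [ 0     1  0  |     1 ]
  [ 0     0  1  |     5 ]
r1 -> r1 + 6/5·r2
  [ 1  0  0  |  1 ]
  [ 0  1  0  |  1 ]
  [ 0  0  1  |  5 ]
Reading off the last column: x = 1, y = 1, z = 5.

(1, 1, 5)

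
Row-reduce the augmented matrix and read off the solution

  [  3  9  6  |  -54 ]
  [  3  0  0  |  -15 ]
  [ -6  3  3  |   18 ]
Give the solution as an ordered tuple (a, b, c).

ρ1 := 1/3·ρ1
ρ2 := ρ2 − 3·ρ1
ρ3 := ρ3 + 6·ρ1
ρ2 := -1/9·ρ2
ρ3 := ρ3 − 21·ρ2
ρ2 := ρ2 − 2/3·ρ3
ρ1 := ρ1 − 2·ρ3
ρ1 := ρ1 − 3·ρ2
Reading off the last column: a = -5, b = -5, c = 1.

(-5, -5, 1)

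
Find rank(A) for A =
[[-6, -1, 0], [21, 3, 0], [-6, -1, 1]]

rank = 3

Multiply ρ1 by -1/6.
  [  1  1/6  0 ]
  [ 21    3  0 ]
  [ -6   -1  1 ]
Subtract 21 times ρ1 from ρ2.
  [  1   1/6  0 ]
  [  0  -1/2  0 ]
  [ -6    -1  1 ]
Add 6 times ρ1 to ρ3.
  [ 1   1/6  0 ]
  [ 0  -1/2  0 ]
  [ 0     0  1 ]
Multiply ρ2 by -2.
  [ 1  1/6  0 ]
  [ 0    1  0 ]
  [ 0    0  1 ]
Subtract 1/6 times ρ2 from ρ1.
  [ 1  0  0 ]
  [ 0  1  0 ]
  [ 0  0  1 ]
The reduced form has 3 nonzero rows.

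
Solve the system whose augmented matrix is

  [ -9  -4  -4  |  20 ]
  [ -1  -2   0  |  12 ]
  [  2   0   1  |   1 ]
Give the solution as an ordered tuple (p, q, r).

r1 := -1/9·r1
  [  1  4/9  4/9  |  -20/9 ]
  [ -1   -2    0  |     12 ]
  [  2    0    1  |      1 ]
r2 := r2 + r1
  [ 1    4/9  4/9  |  -20/9 ]
  [ 0  -14/9  4/9  |   88/9 ]
  [ 2      0    1  |      1 ]
r3 := r3 − 2·r1
  [ 1    4/9  4/9  |  -20/9 ]
  [ 0  -14/9  4/9  |   88/9 ]
  [ 0   -8/9  1/9  |   49/9 ]
r2 := -9/14·r2
  [ 1   4/9   4/9  |  -20/9 ]
  [ 0     1  -2/7  |  -44/7 ]
  [ 0  -8/9   1/9  |   49/9 ]
r3 := r3 + 8/9·r2
  [ 1  4/9   4/9  |  -20/9 ]
  [ 0    1  -2/7  |  -44/7 ]
  [ 0    0  -1/7  |   -1/7 ]
r3 := -7·r3
  [ 1  4/9   4/9  |  -20/9 ]
  [ 0    1  -2/7  |  -44/7 ]
  [ 0    0     1  |      1 ]
r2 := r2 + 2/7·r3
  [ 1  4/9  4/9  |  -20/9 ]
  [ 0    1    0  |     -6 ]
  [ 0    0    1  |      1 ]
r1 := r1 − 4/9·r3
  [ 1  4/9  0  |  -8/3 ]
  [ 0    1  0  |    -6 ]
  [ 0    0  1  |     1 ]
r1 := r1 − 4/9·r2
  [ 1  0  0  |   0 ]
  [ 0  1  0  |  -6 ]
  [ 0  0  1  |   1 ]
Reading off the last column: p = 0, q = -6, r = 1.

(0, -6, 1)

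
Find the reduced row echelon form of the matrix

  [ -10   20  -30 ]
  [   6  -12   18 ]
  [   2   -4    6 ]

R1 → -1/10·R1
  [ 1   -2   3 ]
  [ 6  -12  18 ]
  [ 2   -4   6 ]
R2 → R2 − 6·R1
  [ 1  -2  3 ]
  [ 0   0  0 ]
  [ 2  -4  6 ]
R3 → R3 − 2·R1
  [ 1  -2  3 ]
  [ 0   0  0 ]
  [ 0   0  0 ]

[[1, -2, 3], [0, 0, 0], [0, 0, 0]]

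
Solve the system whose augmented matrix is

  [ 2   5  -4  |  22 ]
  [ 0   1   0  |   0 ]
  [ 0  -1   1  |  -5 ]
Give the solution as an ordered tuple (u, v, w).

r1 -> 1/2·r1
  [ 1  5/2  -2  |  11 ]
  [ 0    1   0  |   0 ]
  [ 0   -1   1  |  -5 ]
r3 -> r3 + r2
  [ 1  5/2  -2  |  11 ]
  [ 0    1   0  |   0 ]
  [ 0    0   1  |  -5 ]
r1 -> r1 + 2·r3
  [ 1  5/2  0  |   1 ]
  [ 0    1  0  |   0 ]
  [ 0    0  1  |  -5 ]
r1 -> r1 − 5/2·r2
  [ 1  0  0  |   1 ]
  [ 0  1  0  |   0 ]
  [ 0  0  1  |  -5 ]
Reading off the last column: u = 1, v = 0, w = -5.

(1, 0, -5)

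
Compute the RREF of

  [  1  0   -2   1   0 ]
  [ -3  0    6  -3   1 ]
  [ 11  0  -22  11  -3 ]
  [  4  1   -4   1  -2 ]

r2 → r2 + 3·r1
  [  1  0   -2   1   0 ]
  [  0  0    0   0   1 ]
  [ 11  0  -22  11  -3 ]
  [  4  1   -4   1  -2 ]
r3 → r3 − 11·r1
  [ 1  0  -2  1   0 ]
  [ 0  0   0  0   1 ]
  [ 0  0   0  0  -3 ]
  [ 4  1  -4  1  -2 ]
r4 → r4 − 4·r1
  [ 1  0  -2   1   0 ]
  [ 0  0   0   0   1 ]
  [ 0  0   0   0  -3 ]
  [ 0  1   4  -3  -2 ]
r2 <=> r4
  [ 1  0  -2   1   0 ]
  [ 0  1   4  -3  -2 ]
  [ 0  0   0   0  -3 ]
  [ 0  0   0   0   1 ]
r3 → -1/3·r3
  [ 1  0  -2   1   0 ]
  [ 0  1   4  -3  -2 ]
  [ 0  0   0   0   1 ]
  [ 0  0   0   0   1 ]
r4 → r4 − r3
  [ 1  0  -2   1   0 ]
  [ 0  1   4  -3  -2 ]
  [ 0  0   0   0   1 ]
  [ 0  0   0   0   0 ]
r2 → r2 + 2·r3
  [ 1  0  -2   1  0 ]
  [ 0  1   4  -3  0 ]
  [ 0  0   0   0  1 ]
  [ 0  0   0   0  0 ]

[[1, 0, -2, 1, 0], [0, 1, 4, -3, 0], [0, 0, 0, 0, 1], [0, 0, 0, 0, 0]]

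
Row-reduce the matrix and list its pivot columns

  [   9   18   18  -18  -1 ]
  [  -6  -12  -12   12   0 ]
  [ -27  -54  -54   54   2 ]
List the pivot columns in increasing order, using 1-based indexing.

1, 5

R1 := 1/9·R1
  [   1    2    2  -2  -1/9 ]
  [  -6  -12  -12  12     0 ]
  [ -27  -54  -54  54     2 ]
R2 := R2 + 6·R1
  [   1    2    2  -2  -1/9 ]
  [   0    0    0   0  -2/3 ]
  [ -27  -54  -54  54     2 ]
R3 := R3 + 27·R1
  [ 1  2  2  -2  -1/9 ]
  [ 0  0  0   0  -2/3 ]
  [ 0  0  0   0    -1 ]
R2 := -3/2·R2
  [ 1  2  2  -2  -1/9 ]
  [ 0  0  0   0     1 ]
  [ 0  0  0   0    -1 ]
R3 := R3 + R2
  [ 1  2  2  -2  -1/9 ]
  [ 0  0  0   0     1 ]
  [ 0  0  0   0     0 ]
R1 := R1 + 1/9·R2
  [ 1  2  2  -2  0 ]
  [ 0  0  0   0  1 ]
  [ 0  0  0   0  0 ]
Pivot columns are the columns containing a leading 1.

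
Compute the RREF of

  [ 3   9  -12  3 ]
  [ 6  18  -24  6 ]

r1 -> 1/3·r1
r2 -> r2 − 6·r1

[[1, 3, -4, 1], [0, 0, 0, 0]]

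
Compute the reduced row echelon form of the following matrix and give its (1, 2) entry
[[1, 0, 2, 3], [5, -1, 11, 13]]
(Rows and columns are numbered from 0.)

R2 ← R2 − 5·R1
R2 ← -1·R2

-1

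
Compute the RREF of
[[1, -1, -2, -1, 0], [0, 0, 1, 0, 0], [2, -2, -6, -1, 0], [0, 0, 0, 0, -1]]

ρ3 ← ρ3 − 2·ρ1
  [ 1  -1  -2  -1   0 ]
  [ 0   0   1   0   0 ]
  [ 0   0  -2   1   0 ]
  [ 0   0   0   0  -1 ]
ρ3 ← ρ3 + 2·ρ2
  [ 1  -1  -2  -1   0 ]
  [ 0   0   1   0   0 ]
  [ 0   0   0   1   0 ]
  [ 0   0   0   0  -1 ]
ρ4 ← -1·ρ4
  [ 1  -1  -2  -1  0 ]
  [ 0   0   1   0  0 ]
  [ 0   0   0   1  0 ]
  [ 0   0   0   0  1 ]
ρ1 ← ρ1 + ρ3
  [ 1  -1  -2  0  0 ]
  [ 0   0   1  0  0 ]
  [ 0   0   0  1  0 ]
  [ 0   0   0  0  1 ]
ρ1 ← ρ1 + 2·ρ2
  [ 1  -1  0  0  0 ]
  [ 0   0  1  0  0 ]
  [ 0   0  0  1  0 ]
  [ 0   0  0  0  1 ]

[[1, -1, 0, 0, 0], [0, 0, 1, 0, 0], [0, 0, 0, 1, 0], [0, 0, 0, 0, 1]]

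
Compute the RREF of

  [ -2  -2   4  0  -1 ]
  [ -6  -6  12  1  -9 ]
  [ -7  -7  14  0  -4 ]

R1 := -1/2·R1
  [  1   1  -2  0  1/2 ]
  [ -6  -6  12  1   -9 ]
  [ -7  -7  14  0   -4 ]
R2 := R2 + 6·R1
  [  1   1  -2  0  1/2 ]
  [  0   0   0  1   -6 ]
  [ -7  -7  14  0   -4 ]
R3 := R3 + 7·R1
  [ 1  1  -2  0   1/2 ]
  [ 0  0   0  1    -6 ]
  [ 0  0   0  0  -1/2 ]
R3 := -2·R3
  [ 1  1  -2  0  1/2 ]
  [ 0  0   0  1   -6 ]
  [ 0  0   0  0    1 ]
R2 := R2 + 6·R3
  [ 1  1  -2  0  1/2 ]
  [ 0  0   0  1    0 ]
  [ 0  0   0  0    1 ]
R1 := R1 − 1/2·R3
  [ 1  1  -2  0  0 ]
  [ 0  0   0  1  0 ]
  [ 0  0   0  0  1 ]

[[1, 1, -2, 0, 0], [0, 0, 0, 1, 0], [0, 0, 0, 0, 1]]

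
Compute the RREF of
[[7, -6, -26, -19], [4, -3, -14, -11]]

[[1, 0, -2, -3], [0, 1, 2, -1/3]]

Multiply r1 by 1/7.
  [ 1  -6/7  -26/7  -19/7 ]
  [ 4    -3    -14    -11 ]
Subtract 4 times r1 from r2.
  [ 1  -6/7  -26/7  -19/7 ]
  [ 0   3/7    6/7   -1/7 ]
Multiply r2 by 7/3.
  [ 1  -6/7  -26/7  -19/7 ]
  [ 0     1      2   -1/3 ]
Add 6/7 times r2 to r1.
  [ 1  0  -2    -3 ]
  [ 0  1   2  -1/3 ]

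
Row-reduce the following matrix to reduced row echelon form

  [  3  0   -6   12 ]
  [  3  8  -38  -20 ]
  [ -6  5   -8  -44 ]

[[1, 0, -2, 4], [0, 1, -4, -4], [0, 0, 0, 0]]

ρ1 ← 1/3·ρ1
  [  1  0   -2    4 ]
  [  3  8  -38  -20 ]
  [ -6  5   -8  -44 ]
ρ2 ← ρ2 − 3·ρ1
  [  1  0   -2    4 ]
  [  0  8  -32  -32 ]
  [ -6  5   -8  -44 ]
ρ3 ← ρ3 + 6·ρ1
  [ 1  0   -2    4 ]
  [ 0  8  -32  -32 ]
  [ 0  5  -20  -20 ]
ρ2 ← 1/8·ρ2
  [ 1  0   -2    4 ]
  [ 0  1   -4   -4 ]
  [ 0  5  -20  -20 ]
ρ3 ← ρ3 − 5·ρ2
  [ 1  0  -2   4 ]
  [ 0  1  -4  -4 ]
  [ 0  0   0   0 ]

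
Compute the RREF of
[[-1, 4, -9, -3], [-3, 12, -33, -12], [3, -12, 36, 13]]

r1 -> -1·r1
r2 -> r2 + 3·r1
r3 -> r3 − 3·r1
r2 -> -1/6·r2
r3 -> r3 − 9·r2
r3 -> -2·r3
r2 -> r2 − 1/2·r3
r1 -> r1 − 3·r3
r1 -> r1 − 9·r2

[[1, -4, 0, 0], [0, 0, 1, 0], [0, 0, 0, 1]]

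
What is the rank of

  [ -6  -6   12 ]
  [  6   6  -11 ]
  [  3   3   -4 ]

rank = 2

ρ1 → -1/6·ρ1
  [ 1  1   -2 ]
  [ 6  6  -11 ]
  [ 3  3   -4 ]
ρ2 → ρ2 − 6·ρ1
  [ 1  1  -2 ]
  [ 0  0   1 ]
  [ 3  3  -4 ]
ρ3 → ρ3 − 3·ρ1
  [ 1  1  -2 ]
  [ 0  0   1 ]
  [ 0  0   2 ]
ρ3 → ρ3 − 2·ρ2
  [ 1  1  -2 ]
  [ 0  0   1 ]
  [ 0  0   0 ]
ρ1 → ρ1 + 2·ρ2
  [ 1  1  0 ]
  [ 0  0  1 ]
  [ 0  0  0 ]
The reduced form has 2 nonzero rows.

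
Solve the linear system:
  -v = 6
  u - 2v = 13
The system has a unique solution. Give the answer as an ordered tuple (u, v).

Form the augmented matrix and row-reduce:
  [ 0  -1  |   6 ]
  [ 1  -2  |  13 ]
Swap r1 and r2.
  [ 1  -2  |  13 ]
  [ 0  -1  |   6 ]
Multiply r2 by -1.
  [ 1  -2  |  13 ]
  [ 0   1  |  -6 ]
Add 2 times r2 to r1.
  [ 1  0  |   1 ]
  [ 0  1  |  -6 ]
Reading off the last column: u = 1, v = -6.

(1, -6)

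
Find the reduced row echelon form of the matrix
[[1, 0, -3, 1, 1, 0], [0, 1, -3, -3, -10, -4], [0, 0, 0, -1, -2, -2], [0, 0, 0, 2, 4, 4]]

[[1, 0, -3, 0, -1, -2], [0, 1, -3, 0, -4, 2], [0, 0, 0, 1, 2, 2], [0, 0, 0, 0, 0, 0]]

Multiply R3 by -1.
  [ 1  0  -3   1    1   0 ]
  [ 0  1  -3  -3  -10  -4 ]
  [ 0  0   0   1    2   2 ]
  [ 0  0   0   2    4   4 ]
Subtract 2 times R3 from R4.
  [ 1  0  -3   1    1   0 ]
  [ 0  1  -3  -3  -10  -4 ]
  [ 0  0   0   1    2   2 ]
  [ 0  0   0   0    0   0 ]
Add 3 times R3 to R2.
  [ 1  0  -3  1   1  0 ]
  [ 0  1  -3  0  -4  2 ]
  [ 0  0   0  1   2  2 ]
  [ 0  0   0  0   0  0 ]
Subtract R3 from R1.
  [ 1  0  -3  0  -1  -2 ]
  [ 0  1  -3  0  -4   2 ]
  [ 0  0   0  1   2   2 ]
  [ 0  0   0  0   0   0 ]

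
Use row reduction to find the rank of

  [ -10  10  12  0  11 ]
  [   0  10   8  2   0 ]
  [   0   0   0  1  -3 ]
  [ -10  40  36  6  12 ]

rank = 4

ρ1 := -1/10·ρ1
  [   1  -1  -6/5  0  -11/10 ]
  [   0  10     8  2       0 ]
  [   0   0     0  1      -3 ]
  [ -10  40    36  6      12 ]
ρ4 := ρ4 + 10·ρ1
  [ 1  -1  -6/5  0  -11/10 ]
  [ 0  10     8  2       0 ]
  [ 0   0     0  1      -3 ]
  [ 0  30    24  6       1 ]
ρ2 := 1/10·ρ2
  [ 1  -1  -6/5    0  -11/10 ]
  [ 0   1   4/5  1/5       0 ]
  [ 0   0     0    1      -3 ]
  [ 0  30    24    6       1 ]
ρ4 := ρ4 − 30·ρ2
  [ 1  -1  -6/5    0  -11/10 ]
  [ 0   1   4/5  1/5       0 ]
  [ 0   0     0    1      -3 ]
  [ 0   0     0    0       1 ]
ρ3 := ρ3 + 3·ρ4
  [ 1  -1  -6/5    0  -11/10 ]
  [ 0   1   4/5  1/5       0 ]
  [ 0   0     0    1       0 ]
  [ 0   0     0    0       1 ]
ρ1 := ρ1 + 11/10·ρ4
  [ 1  -1  -6/5    0  0 ]
  [ 0   1   4/5  1/5  0 ]
  [ 0   0     0    1  0 ]
  [ 0   0     0    0  1 ]
ρ2 := ρ2 − 1/5·ρ3
  [ 1  -1  -6/5  0  0 ]
  [ 0   1   4/5  0  0 ]
  [ 0   0     0  1  0 ]
  [ 0   0     0  0  1 ]
ρ1 := ρ1 + ρ2
  [ 1  0  -2/5  0  0 ]
  [ 0  1   4/5  0  0 ]
  [ 0  0     0  1  0 ]
  [ 0  0     0  0  1 ]
The reduced form has 4 nonzero rows.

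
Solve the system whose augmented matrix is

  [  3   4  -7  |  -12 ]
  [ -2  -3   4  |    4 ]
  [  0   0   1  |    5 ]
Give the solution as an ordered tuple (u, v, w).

ρ1 -> 1/3·ρ1
ρ2 -> ρ2 + 2·ρ1
ρ2 -> -3·ρ2
ρ2 -> ρ2 − 2·ρ3
ρ1 -> ρ1 + 7/3·ρ3
ρ1 -> ρ1 − 4/3·ρ2
Reading off the last column: u = 5, v = 2, w = 5.

(5, 2, 5)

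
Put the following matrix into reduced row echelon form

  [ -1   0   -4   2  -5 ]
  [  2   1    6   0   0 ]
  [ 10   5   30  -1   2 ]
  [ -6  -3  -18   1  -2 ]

R1 -> -1·R1
  [  1   0    4  -2   5 ]
  [  2   1    6   0   0 ]
  [ 10   5   30  -1   2 ]
  [ -6  -3  -18   1  -2 ]
R2 -> R2 − 2·R1
  [  1   0    4  -2    5 ]
  [  0   1   -2   4  -10 ]
  [ 10   5   30  -1    2 ]
  [ -6  -3  -18   1   -2 ]
R3 -> R3 − 10·R1
  [  1   0    4  -2    5 ]
  [  0   1   -2   4  -10 ]
  [  0   5  -10  19  -48 ]
  [ -6  -3  -18   1   -2 ]
R4 -> R4 + 6·R1
  [ 1   0    4   -2    5 ]
  [ 0   1   -2    4  -10 ]
  [ 0   5  -10   19  -48 ]
  [ 0  -3    6  -11   28 ]
R3 -> R3 − 5·R2
  [ 1   0   4   -2    5 ]
  [ 0   1  -2    4  -10 ]
  [ 0   0   0   -1    2 ]
  [ 0  -3   6  -11   28 ]
R4 -> R4 + 3·R2
  [ 1  0   4  -2    5 ]
  [ 0  1  -2   4  -10 ]
  [ 0  0   0  -1    2 ]
  [ 0  0   0   1   -2 ]
R3 -> -1·R3
  [ 1  0   4  -2    5 ]
  [ 0  1  -2   4  -10 ]
  [ 0  0   0   1   -2 ]
  [ 0  0   0   1   -2 ]
R4 -> R4 − R3
  [ 1  0   4  -2    5 ]
  [ 0  1  -2   4  -10 ]
  [ 0  0   0   1   -2 ]
  [ 0  0   0   0    0 ]
R2 -> R2 − 4·R3
  [ 1  0   4  -2   5 ]
  [ 0  1  -2   0  -2 ]
  [ 0  0   0   1  -2 ]
  [ 0  0   0   0   0 ]
R1 -> R1 + 2·R3
  [ 1  0   4  0   1 ]
  [ 0  1  -2  0  -2 ]
  [ 0  0   0  1  -2 ]
  [ 0  0   0  0   0 ]

[[1, 0, 4, 0, 1], [0, 1, -2, 0, -2], [0, 0, 0, 1, -2], [0, 0, 0, 0, 0]]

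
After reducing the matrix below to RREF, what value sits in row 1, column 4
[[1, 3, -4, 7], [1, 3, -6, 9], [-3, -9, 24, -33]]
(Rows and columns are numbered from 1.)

Subtract R1 from R2.
  [  1   3  -4    7 ]
  [  0   0  -2    2 ]
  [ -3  -9  24  -33 ]
Add 3 times R1 to R3.
  [ 1  3  -4    7 ]
  [ 0  0  -2    2 ]
  [ 0  0  12  -12 ]
Multiply R2 by -1/2.
  [ 1  3  -4    7 ]
  [ 0  0   1   -1 ]
  [ 0  0  12  -12 ]
Subtract 12 times R2 from R3.
  [ 1  3  -4   7 ]
  [ 0  0   1  -1 ]
  [ 0  0   0   0 ]
Add 4 times R2 to R1.
  [ 1  3  0   3 ]
  [ 0  0  1  -1 ]
  [ 0  0  0   0 ]

3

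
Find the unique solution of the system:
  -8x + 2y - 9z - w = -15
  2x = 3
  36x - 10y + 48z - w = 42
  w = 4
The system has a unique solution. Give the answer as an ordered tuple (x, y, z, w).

(3/2, -4, -1, 4)

Form the augmented matrix and row-reduce:
  [ -8    2  -9  -1  |  -15 ]
  [  2    0   0   0  |    3 ]
  [ 36  -10  48  -1  |   42 ]
  [  0    0   0   1  |    4 ]
Multiply r1 by -1/8.
  [  1  -1/4  9/8  1/8  |  15/8 ]
  [  2     0    0    0  |     3 ]
  [ 36   -10   48   -1  |    42 ]
  [  0     0    0    1  |     4 ]
Subtract 2 times r1 from r2.
  [  1  -1/4   9/8   1/8  |  15/8 ]
  [  0   1/2  -9/4  -1/4  |  -3/4 ]
  [ 36   -10    48    -1  |    42 ]
  [  0     0     0     1  |     4 ]
Subtract 36 times r1 from r3.
  [ 1  -1/4   9/8    1/8  |   15/8 ]
  [ 0   1/2  -9/4   -1/4  |   -3/4 ]
  [ 0    -1  15/2  -11/2  |  -51/2 ]
  [ 0     0     0      1  |      4 ]
Multiply r2 by 2.
  [ 1  -1/4   9/8    1/8  |   15/8 ]
  [ 0     1  -9/2   -1/2  |   -3/2 ]
  [ 0    -1  15/2  -11/2  |  -51/2 ]
  [ 0     0     0      1  |      4 ]
Add r2 to r3.
  [ 1  -1/4   9/8   1/8  |  15/8 ]
  [ 0     1  -9/2  -1/2  |  -3/2 ]
  [ 0     0     3    -6  |   -27 ]
  [ 0     0     0     1  |     4 ]
Multiply r3 by 1/3.
  [ 1  -1/4   9/8   1/8  |  15/8 ]
  [ 0     1  -9/2  -1/2  |  -3/2 ]
  [ 0     0     1    -2  |    -9 ]
  [ 0     0     0     1  |     4 ]
Add 2 times r4 to r3.
  [ 1  -1/4   9/8   1/8  |  15/8 ]
  [ 0     1  -9/2  -1/2  |  -3/2 ]
  [ 0     0     1     0  |    -1 ]
  [ 0     0     0     1  |     4 ]
Add 1/2 times r4 to r2.
  [ 1  -1/4   9/8  1/8  |  15/8 ]
  [ 0     1  -9/2    0  |   1/2 ]
  [ 0     0     1    0  |    -1 ]
  [ 0     0     0    1  |     4 ]
Subtract 1/8 times r4 from r1.
  [ 1  -1/4   9/8  0  |  11/8 ]
  [ 0     1  -9/2  0  |   1/2 ]
  [ 0     0     1  0  |    -1 ]
  [ 0     0     0  1  |     4 ]
Add 9/2 times r3 to r2.
  [ 1  -1/4  9/8  0  |  11/8 ]
  [ 0     1    0  0  |    -4 ]
  [ 0     0    1  0  |    -1 ]
  [ 0     0    0  1  |     4 ]
Subtract 9/8 times r3 from r1.
  [ 1  -1/4  0  0  |  5/2 ]
  [ 0     1  0  0  |   -4 ]
  [ 0     0  1  0  |   -1 ]
  [ 0     0  0  1  |    4 ]
Add 1/4 times r2 to r1.
  [ 1  0  0  0  |  3/2 ]
  [ 0  1  0  0  |   -4 ]
  [ 0  0  1  0  |   -1 ]
  [ 0  0  0  1  |    4 ]
Reading off the last column: x = 3/2, y = -4, z = -1, w = 4.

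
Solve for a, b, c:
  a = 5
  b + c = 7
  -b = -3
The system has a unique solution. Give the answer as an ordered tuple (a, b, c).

(5, 3, 4)

Form the augmented matrix and row-reduce:
  [ 1   0  0  |   5 ]
  [ 0   1  1  |   7 ]
  [ 0  -1  0  |  -3 ]
ρ3 → ρ3 + ρ2
  [ 1  0  0  |  5 ]
  [ 0  1  1  |  7 ]
  [ 0  0  1  |  4 ]
ρ2 → ρ2 − ρ3
  [ 1  0  0  |  5 ]
  [ 0  1  0  |  3 ]
  [ 0  0  1  |  4 ]
Reading off the last column: a = 5, b = 3, c = 4.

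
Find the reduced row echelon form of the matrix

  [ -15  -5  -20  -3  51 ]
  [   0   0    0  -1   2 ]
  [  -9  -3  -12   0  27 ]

r1 := -1/15·r1
  [  1  1/3  4/3  1/5  -17/5 ]
  [  0    0    0   -1      2 ]
  [ -9   -3  -12    0     27 ]
r3 := r3 + 9·r1
  [ 1  1/3  4/3  1/5  -17/5 ]
  [ 0    0    0   -1      2 ]
  [ 0    0    0  9/5  -18/5 ]
r2 := -1·r2
  [ 1  1/3  4/3  1/5  -17/5 ]
  [ 0    0    0    1     -2 ]
  [ 0    0    0  9/5  -18/5 ]
r3 := r3 − 9/5·r2
  [ 1  1/3  4/3  1/5  -17/5 ]
  [ 0    0    0    1     -2 ]
  [ 0    0    0    0      0 ]
r1 := r1 − 1/5·r2
  [ 1  1/3  4/3  0  -3 ]
  [ 0    0    0  1  -2 ]
  [ 0    0    0  0   0 ]

[[1, 1/3, 4/3, 0, -3], [0, 0, 0, 1, -2], [0, 0, 0, 0, 0]]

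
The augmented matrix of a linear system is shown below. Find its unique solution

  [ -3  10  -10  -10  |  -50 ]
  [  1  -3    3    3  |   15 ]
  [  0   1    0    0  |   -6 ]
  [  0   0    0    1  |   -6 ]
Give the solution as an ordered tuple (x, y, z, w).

(0, -6, 5, -6)

ρ1 -> -1/3·ρ1
  [ 1  -10/3  10/3  10/3  |  50/3 ]
  [ 1     -3     3     3  |    15 ]
  [ 0      1     0     0  |    -6 ]
  [ 0      0     0     1  |    -6 ]
ρ2 -> ρ2 − ρ1
  [ 1  -10/3  10/3  10/3  |  50/3 ]
  [ 0    1/3  -1/3  -1/3  |  -5/3 ]
  [ 0      1     0     0  |    -6 ]
  [ 0      0     0     1  |    -6 ]
ρ2 -> 3·ρ2
  [ 1  -10/3  10/3  10/3  |  50/3 ]
  [ 0      1    -1    -1  |    -5 ]
  [ 0      1     0     0  |    -6 ]
  [ 0      0     0     1  |    -6 ]
ρ3 -> ρ3 − ρ2
  [ 1  -10/3  10/3  10/3  |  50/3 ]
  [ 0      1    -1    -1  |    -5 ]
  [ 0      0     1     1  |    -1 ]
  [ 0      0     0     1  |    -6 ]
ρ3 -> ρ3 − ρ4
  [ 1  -10/3  10/3  10/3  |  50/3 ]
  [ 0      1    -1    -1  |    -5 ]
  [ 0      0     1     0  |     5 ]
  [ 0      0     0     1  |    -6 ]
ρ2 -> ρ2 + ρ4
  [ 1  -10/3  10/3  10/3  |  50/3 ]
  [ 0      1    -1     0  |   -11 ]
  [ 0      0     1     0  |     5 ]
  [ 0      0     0     1  |    -6 ]
ρ1 -> ρ1 − 10/3·ρ4
  [ 1  -10/3  10/3  0  |  110/3 ]
  [ 0      1    -1  0  |    -11 ]
  [ 0      0     1  0  |      5 ]
  [ 0      0     0  1  |     -6 ]
ρ2 -> ρ2 + ρ3
  [ 1  -10/3  10/3  0  |  110/3 ]
  [ 0      1     0  0  |     -6 ]
  [ 0      0     1  0  |      5 ]
  [ 0      0     0  1  |     -6 ]
ρ1 -> ρ1 − 10/3·ρ3
  [ 1  -10/3  0  0  |  20 ]
  [ 0      1  0  0  |  -6 ]
  [ 0      0  1  0  |   5 ]
  [ 0      0  0  1  |  -6 ]
ρ1 -> ρ1 + 10/3·ρ2
  [ 1  0  0  0  |   0 ]
  [ 0  1  0  0  |  -6 ]
  [ 0  0  1  0  |   5 ]
  [ 0  0  0  1  |  -6 ]
Reading off the last column: x = 0, y = -6, z = 5, w = -6.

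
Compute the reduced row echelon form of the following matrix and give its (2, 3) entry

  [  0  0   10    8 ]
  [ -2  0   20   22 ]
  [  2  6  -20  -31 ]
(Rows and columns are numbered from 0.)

R1 <=> R2
  [ -2  0   20   22 ]
  [  0  0   10    8 ]
  [  2  6  -20  -31 ]
R1 -> -1/2·R1
  [ 1  0  -10  -11 ]
  [ 0  0   10    8 ]
  [ 2  6  -20  -31 ]
R3 -> R3 − 2·R1
  [ 1  0  -10  -11 ]
  [ 0  0   10    8 ]
  [ 0  6    0   -9 ]
R2 <=> R3
  [ 1  0  -10  -11 ]
  [ 0  6    0   -9 ]
  [ 0  0   10    8 ]
R2 -> 1/6·R2
  [ 1  0  -10   -11 ]
  [ 0  1    0  -3/2 ]
  [ 0  0   10     8 ]
R3 -> 1/10·R3
  [ 1  0  -10   -11 ]
  [ 0  1    0  -3/2 ]
  [ 0  0    1   4/5 ]
R1 -> R1 + 10·R3
  [ 1  0  0    -3 ]
  [ 0  1  0  -3/2 ]
  [ 0  0  1   4/5 ]

4/5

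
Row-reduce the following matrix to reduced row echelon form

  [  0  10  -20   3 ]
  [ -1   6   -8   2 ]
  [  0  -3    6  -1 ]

r1 <-> r2
  [ -1   6   -8   2 ]
  [  0  10  -20   3 ]
  [  0  -3    6  -1 ]
r1 -> -1·r1
  [ 1  -6    8  -2 ]
  [ 0  10  -20   3 ]
  [ 0  -3    6  -1 ]
r2 -> 1/10·r2
  [ 1  -6   8    -2 ]
  [ 0   1  -2  3/10 ]
  [ 0  -3   6    -1 ]
r3 -> r3 + 3·r2
  [ 1  -6   8     -2 ]
  [ 0   1  -2   3/10 ]
  [ 0   0   0  -1/10 ]
r3 -> -10·r3
  [ 1  -6   8    -2 ]
  [ 0   1  -2  3/10 ]
  [ 0   0   0     1 ]
r2 -> r2 − 3/10·r3
  [ 1  -6   8  -2 ]
  [ 0   1  -2   0 ]
  [ 0   0   0   1 ]
r1 -> r1 + 2·r3
  [ 1  -6   8  0 ]
  [ 0   1  -2  0 ]
  [ 0   0   0  1 ]
r1 -> r1 + 6·r2
  [ 1  0  -4  0 ]
  [ 0  1  -2  0 ]
  [ 0  0   0  1 ]

[[1, 0, -4, 0], [0, 1, -2, 0], [0, 0, 0, 1]]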